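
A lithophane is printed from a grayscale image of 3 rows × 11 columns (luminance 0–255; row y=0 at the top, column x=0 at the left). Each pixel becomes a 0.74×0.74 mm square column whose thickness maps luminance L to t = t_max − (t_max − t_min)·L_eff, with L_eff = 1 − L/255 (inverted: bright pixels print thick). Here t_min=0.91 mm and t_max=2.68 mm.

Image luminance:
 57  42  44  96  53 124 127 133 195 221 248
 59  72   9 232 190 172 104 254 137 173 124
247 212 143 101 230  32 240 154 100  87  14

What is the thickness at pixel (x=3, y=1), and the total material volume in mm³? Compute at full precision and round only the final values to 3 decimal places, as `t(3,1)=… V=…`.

t(3,1)=2.520 V=33.268

span = t_max - t_min = 2.68 - 0.91 = 1.770
L(3,1) = 232, L_eff = 1 - 232/255 = 0.090196 (inverted)
t(3,1) = 2.68 - 1.770·0.090196 = 2.520
Σt over all 3·11 pixels = 516389/8500 ≈ 60.7516471
V = pitch²·Σt = 0.74²·516389/8500 = 33.268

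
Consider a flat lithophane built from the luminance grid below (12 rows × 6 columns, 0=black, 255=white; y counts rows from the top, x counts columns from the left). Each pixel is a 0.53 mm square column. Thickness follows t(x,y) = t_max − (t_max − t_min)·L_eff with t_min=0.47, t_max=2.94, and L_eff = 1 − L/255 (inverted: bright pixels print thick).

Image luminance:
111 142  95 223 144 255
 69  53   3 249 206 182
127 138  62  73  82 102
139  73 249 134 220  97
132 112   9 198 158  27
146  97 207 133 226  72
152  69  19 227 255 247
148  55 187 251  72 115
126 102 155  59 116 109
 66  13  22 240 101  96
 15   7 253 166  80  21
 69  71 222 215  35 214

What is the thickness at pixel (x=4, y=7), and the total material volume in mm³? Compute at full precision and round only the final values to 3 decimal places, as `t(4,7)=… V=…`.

span = t_max - t_min = 2.94 - 0.47 = 2.470
L(4,7) = 72, L_eff = 1 - 72/255 = 0.717647 (inverted)
t(4,7) = 2.94 - 2.470·0.717647 = 1.167
Σt over all 12·6 pixels = 124573/1020 ≈ 122.1303922
V = pitch²·Σt = 0.53²·124573/1020 = 34.306

t(4,7)=1.167 V=34.306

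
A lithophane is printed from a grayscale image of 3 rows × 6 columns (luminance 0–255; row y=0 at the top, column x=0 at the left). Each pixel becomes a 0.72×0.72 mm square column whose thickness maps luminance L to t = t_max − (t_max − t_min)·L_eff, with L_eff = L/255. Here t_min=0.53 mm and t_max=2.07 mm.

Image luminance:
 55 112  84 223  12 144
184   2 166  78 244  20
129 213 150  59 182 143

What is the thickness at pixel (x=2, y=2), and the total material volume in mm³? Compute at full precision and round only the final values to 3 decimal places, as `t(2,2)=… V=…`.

t(2,2)=1.164 V=12.428

span = t_max - t_min = 2.07 - 0.53 = 1.540
L(2,2) = 150, L_eff = 150/255 = 0.588235
t(2,2) = 2.07 - 1.540·0.588235 = 1.164
Σt over all 3·6 pixels = 61133/2550 ≈ 23.9737255
V = pitch²·Σt = 0.72²·61133/2550 = 12.428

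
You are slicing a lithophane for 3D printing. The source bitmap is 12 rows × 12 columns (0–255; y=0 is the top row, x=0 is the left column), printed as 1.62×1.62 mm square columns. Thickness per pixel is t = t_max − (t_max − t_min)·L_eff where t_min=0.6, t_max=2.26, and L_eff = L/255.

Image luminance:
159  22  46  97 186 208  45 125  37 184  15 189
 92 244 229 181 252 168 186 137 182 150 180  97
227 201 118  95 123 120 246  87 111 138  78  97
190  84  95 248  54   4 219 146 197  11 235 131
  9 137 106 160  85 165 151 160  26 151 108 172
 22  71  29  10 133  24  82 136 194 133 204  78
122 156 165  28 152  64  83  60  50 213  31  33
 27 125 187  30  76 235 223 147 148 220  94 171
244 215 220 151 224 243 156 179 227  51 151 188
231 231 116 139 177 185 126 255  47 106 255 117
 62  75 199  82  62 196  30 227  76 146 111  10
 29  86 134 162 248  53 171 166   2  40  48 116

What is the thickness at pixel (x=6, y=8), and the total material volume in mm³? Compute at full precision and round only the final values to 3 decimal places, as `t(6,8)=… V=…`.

span = t_max - t_min = 2.26 - 0.6 = 1.660
L(6,8) = 156, L_eff = 156/255 = 0.611765
t(6,8) = 2.26 - 1.660·0.611765 = 1.244
Σt over all 12·12 pixels = 2587549/12750 ≈ 202.9450196
V = pitch²·Σt = 1.62²·2587549/12750 = 532.609

t(6,8)=1.244 V=532.609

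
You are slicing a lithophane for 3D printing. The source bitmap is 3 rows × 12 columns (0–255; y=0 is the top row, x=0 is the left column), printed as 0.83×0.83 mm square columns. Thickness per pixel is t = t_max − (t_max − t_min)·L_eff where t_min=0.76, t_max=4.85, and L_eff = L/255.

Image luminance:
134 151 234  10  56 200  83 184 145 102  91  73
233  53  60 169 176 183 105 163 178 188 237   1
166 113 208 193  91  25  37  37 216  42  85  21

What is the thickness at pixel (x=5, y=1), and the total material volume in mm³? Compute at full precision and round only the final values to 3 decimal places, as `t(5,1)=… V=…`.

span = t_max - t_min = 4.85 - 0.76 = 4.090
L(5,1) = 183, L_eff = 183/255 = 0.717647
t(5,1) = 4.85 - 4.090·0.717647 = 1.915
Σt over all 3·12 pixels = 878371/8500 ≈ 103.3377647
V = pitch²·Σt = 0.83²·878371/8500 = 71.189

t(5,1)=1.915 V=71.189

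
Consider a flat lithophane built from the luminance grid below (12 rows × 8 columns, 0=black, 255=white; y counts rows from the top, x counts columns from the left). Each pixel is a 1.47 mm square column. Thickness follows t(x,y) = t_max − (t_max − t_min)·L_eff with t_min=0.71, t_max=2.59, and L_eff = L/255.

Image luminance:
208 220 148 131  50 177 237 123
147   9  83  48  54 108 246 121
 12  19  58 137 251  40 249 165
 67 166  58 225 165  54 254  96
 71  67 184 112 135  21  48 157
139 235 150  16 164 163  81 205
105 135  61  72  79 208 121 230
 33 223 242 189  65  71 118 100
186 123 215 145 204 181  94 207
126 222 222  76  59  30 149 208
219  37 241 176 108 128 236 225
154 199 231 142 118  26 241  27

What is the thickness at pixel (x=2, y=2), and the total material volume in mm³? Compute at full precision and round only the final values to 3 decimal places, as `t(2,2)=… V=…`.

span = t_max - t_min = 2.59 - 0.71 = 1.880
L(2,2) = 58, L_eff = 58/255 = 0.227451
t(2,2) = 2.59 - 1.880·0.227451 = 2.162
Σt over all 12·8 pixels = 970273/6375 ≈ 152.1996863
V = pitch²·Σt = 1.47²·970273/6375 = 328.888

t(2,2)=2.162 V=328.888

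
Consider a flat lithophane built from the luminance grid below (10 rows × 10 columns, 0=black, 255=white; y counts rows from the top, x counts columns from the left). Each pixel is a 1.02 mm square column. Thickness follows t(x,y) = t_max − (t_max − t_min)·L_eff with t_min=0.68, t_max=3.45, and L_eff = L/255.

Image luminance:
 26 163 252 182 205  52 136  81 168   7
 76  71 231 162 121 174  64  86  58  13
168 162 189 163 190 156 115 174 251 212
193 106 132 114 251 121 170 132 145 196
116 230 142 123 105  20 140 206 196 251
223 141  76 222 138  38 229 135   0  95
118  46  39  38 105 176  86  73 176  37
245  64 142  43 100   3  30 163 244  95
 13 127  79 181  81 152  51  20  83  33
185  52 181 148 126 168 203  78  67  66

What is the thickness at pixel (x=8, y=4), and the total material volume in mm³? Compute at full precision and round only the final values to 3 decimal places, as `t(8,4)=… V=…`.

t(8,4)=1.321 V=216.414

span = t_max - t_min = 3.45 - 0.68 = 2.770
L(8,4) = 196, L_eff = 196/255 = 0.768627
t(8,4) = 3.45 - 2.770·0.768627 = 1.321
Σt over all 10·10 pixels = 5304253/25500 ≈ 208.0099216
V = pitch²·Σt = 1.02²·5304253/25500 = 216.414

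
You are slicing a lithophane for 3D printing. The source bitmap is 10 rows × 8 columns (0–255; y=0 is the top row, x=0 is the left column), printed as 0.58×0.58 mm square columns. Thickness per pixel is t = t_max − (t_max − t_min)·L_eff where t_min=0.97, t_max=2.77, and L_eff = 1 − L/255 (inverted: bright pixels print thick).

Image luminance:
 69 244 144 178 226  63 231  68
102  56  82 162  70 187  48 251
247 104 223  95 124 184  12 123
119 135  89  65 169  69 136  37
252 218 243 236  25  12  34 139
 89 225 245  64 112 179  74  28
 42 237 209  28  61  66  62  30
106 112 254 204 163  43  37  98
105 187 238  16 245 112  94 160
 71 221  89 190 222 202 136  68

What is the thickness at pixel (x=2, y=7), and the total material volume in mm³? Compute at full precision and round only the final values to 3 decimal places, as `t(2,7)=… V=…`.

span = t_max - t_min = 2.77 - 0.97 = 1.800
L(2,7) = 254, L_eff = 1 - 254/255 = 0.003922 (inverted)
t(2,7) = 2.77 - 1.800·0.003922 = 2.763
Σt over all 10·8 pixels = 12833/85 ≈ 150.9764706
V = pitch²·Σt = 0.58²·12833/85 = 50.788

t(2,7)=2.763 V=50.788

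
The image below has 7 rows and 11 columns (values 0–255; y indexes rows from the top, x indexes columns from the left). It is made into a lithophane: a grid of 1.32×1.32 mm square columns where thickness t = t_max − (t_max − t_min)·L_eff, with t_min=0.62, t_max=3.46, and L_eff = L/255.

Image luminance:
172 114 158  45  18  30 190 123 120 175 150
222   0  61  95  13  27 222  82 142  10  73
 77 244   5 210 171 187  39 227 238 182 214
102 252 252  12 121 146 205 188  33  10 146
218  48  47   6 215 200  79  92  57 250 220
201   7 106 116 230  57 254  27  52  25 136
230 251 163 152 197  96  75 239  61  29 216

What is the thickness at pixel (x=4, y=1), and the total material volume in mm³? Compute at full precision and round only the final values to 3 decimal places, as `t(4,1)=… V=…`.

t(4,1)=3.315 V=272.968

span = t_max - t_min = 3.46 - 0.62 = 2.840
L(4,1) = 13, L_eff = 13/255 = 0.050980
t(4,1) = 3.46 - 2.840·0.050980 = 3.315
Σt over all 7·11 pixels = 133163/850 ≈ 156.6623529
V = pitch²·Σt = 1.32²·133163/850 = 272.968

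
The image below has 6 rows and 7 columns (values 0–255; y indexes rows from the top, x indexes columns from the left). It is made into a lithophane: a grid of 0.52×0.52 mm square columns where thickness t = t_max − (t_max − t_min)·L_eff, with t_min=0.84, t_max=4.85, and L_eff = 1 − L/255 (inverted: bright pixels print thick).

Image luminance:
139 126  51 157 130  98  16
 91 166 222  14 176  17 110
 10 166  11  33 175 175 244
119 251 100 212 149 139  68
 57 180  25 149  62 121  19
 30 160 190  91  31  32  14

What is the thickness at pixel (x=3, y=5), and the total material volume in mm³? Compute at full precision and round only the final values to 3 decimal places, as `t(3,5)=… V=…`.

span = t_max - t_min = 4.85 - 0.84 = 4.010
L(3,5) = 91, L_eff = 1 - 91/255 = 0.643137 (inverted)
t(3,5) = 4.85 - 4.010·0.643137 = 2.271
Σt over all 6·7 pixels = 1357283/12750 ≈ 106.4535686
V = pitch²·Σt = 0.52²·1357283/12750 = 28.785

t(3,5)=2.271 V=28.785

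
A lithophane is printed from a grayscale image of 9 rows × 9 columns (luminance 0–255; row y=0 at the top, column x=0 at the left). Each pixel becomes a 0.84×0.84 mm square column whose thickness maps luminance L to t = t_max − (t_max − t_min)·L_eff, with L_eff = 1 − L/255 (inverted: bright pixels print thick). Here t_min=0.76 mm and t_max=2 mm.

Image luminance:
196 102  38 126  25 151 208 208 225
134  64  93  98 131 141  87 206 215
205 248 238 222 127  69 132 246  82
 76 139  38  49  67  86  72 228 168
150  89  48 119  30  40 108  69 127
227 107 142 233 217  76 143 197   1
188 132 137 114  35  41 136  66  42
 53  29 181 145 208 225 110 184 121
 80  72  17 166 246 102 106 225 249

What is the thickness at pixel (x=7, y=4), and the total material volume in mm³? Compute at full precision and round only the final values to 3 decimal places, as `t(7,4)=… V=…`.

span = t_max - t_min = 2 - 0.76 = 1.240
L(7,4) = 69, L_eff = 1 - 69/255 = 0.729412 (inverted)
t(7,4) = 2 - 1.240·0.729412 = 1.096
Σt over all 9·9 pixels = 239036/2125 ≈ 112.4875294
V = pitch²·Σt = 0.84²·239036/2125 = 79.371

t(7,4)=1.096 V=79.371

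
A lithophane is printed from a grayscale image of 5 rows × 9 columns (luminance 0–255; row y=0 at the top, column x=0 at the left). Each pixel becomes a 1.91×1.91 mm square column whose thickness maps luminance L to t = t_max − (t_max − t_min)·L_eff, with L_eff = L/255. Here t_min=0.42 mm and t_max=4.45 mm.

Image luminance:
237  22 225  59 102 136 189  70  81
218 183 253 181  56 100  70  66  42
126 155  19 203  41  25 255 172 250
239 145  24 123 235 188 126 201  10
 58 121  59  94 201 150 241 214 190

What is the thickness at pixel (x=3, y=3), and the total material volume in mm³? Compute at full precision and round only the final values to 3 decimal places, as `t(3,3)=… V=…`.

span = t_max - t_min = 4.45 - 0.42 = 4.030
L(3,3) = 123, L_eff = 123/255 = 0.482353
t(3,3) = 4.45 - 4.030·0.482353 = 2.506
Σt over all 5·9 pixels = 262591/2550 ≈ 102.9768627
V = pitch²·Σt = 1.91²·262591/2550 = 375.670

t(3,3)=2.506 V=375.670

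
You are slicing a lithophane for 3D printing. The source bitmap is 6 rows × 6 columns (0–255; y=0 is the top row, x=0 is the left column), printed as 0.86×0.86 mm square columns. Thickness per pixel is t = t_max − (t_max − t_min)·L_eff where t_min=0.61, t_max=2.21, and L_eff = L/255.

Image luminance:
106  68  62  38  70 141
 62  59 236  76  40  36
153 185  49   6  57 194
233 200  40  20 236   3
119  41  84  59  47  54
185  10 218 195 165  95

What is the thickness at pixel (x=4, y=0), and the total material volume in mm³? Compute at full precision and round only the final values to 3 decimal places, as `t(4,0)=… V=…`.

span = t_max - t_min = 2.21 - 0.61 = 1.600
L(4,0) = 70, L_eff = 70/255 = 0.274510
t(4,0) = 2.21 - 1.600·0.274510 = 1.771
Σt over all 6·6 pixels = 24101/425 ≈ 56.7082353
V = pitch²·Σt = 0.86²·24101/425 = 41.941

t(4,0)=1.771 V=41.941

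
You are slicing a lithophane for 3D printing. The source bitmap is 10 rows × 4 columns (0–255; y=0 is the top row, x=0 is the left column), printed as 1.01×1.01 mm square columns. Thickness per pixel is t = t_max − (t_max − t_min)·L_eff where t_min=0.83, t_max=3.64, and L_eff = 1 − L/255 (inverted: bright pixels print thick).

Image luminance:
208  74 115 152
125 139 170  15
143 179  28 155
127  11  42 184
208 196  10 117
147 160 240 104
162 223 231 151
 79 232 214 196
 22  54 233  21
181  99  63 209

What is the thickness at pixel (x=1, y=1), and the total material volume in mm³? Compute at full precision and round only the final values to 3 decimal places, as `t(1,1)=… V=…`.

t(1,1)=2.362 V=94.783

span = t_max - t_min = 3.64 - 0.83 = 2.810
L(1,1) = 139, L_eff = 1 - 139/255 = 0.454902 (inverted)
t(1,1) = 3.64 - 2.810·0.454902 = 2.362
Σt over all 10·4 pixels = 2369339/25500 ≈ 92.9152549
V = pitch²·Σt = 1.01²·2369339/25500 = 94.783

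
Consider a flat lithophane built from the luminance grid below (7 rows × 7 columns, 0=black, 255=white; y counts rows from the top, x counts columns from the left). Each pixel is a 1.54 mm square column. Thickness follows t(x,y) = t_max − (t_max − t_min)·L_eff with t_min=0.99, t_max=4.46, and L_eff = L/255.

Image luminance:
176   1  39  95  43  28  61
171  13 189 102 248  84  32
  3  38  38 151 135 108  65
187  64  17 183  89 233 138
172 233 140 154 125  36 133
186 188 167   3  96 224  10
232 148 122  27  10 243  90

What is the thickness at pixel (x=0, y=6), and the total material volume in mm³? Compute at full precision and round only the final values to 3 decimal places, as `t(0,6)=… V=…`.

t(0,6)=1.303 V=341.760

span = t_max - t_min = 4.46 - 0.99 = 3.470
L(0,6) = 232, L_eff = 232/255 = 0.909804
t(0,6) = 4.46 - 3.470·0.909804 = 1.303
Σt over all 7·7 pixels = 183734/1275 ≈ 144.1050980
V = pitch²·Σt = 1.54²·183734/1275 = 341.760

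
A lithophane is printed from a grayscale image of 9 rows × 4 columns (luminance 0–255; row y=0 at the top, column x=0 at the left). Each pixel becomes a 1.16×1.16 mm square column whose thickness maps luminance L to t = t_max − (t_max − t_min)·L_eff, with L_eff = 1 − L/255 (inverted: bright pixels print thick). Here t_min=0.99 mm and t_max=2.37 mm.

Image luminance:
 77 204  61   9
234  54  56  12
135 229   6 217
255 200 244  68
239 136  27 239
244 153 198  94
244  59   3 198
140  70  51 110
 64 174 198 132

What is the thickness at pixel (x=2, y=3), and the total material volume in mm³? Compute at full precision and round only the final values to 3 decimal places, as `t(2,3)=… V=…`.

t(2,3)=2.310 V=83.159

span = t_max - t_min = 2.37 - 0.99 = 1.380
L(2,3) = 244, L_eff = 1 - 244/255 = 0.043137 (inverted)
t(2,3) = 2.37 - 1.380·0.043137 = 2.310
Σt over all 9·4 pixels = 131326/2125 ≈ 61.8004706
V = pitch²·Σt = 1.16²·131326/2125 = 83.159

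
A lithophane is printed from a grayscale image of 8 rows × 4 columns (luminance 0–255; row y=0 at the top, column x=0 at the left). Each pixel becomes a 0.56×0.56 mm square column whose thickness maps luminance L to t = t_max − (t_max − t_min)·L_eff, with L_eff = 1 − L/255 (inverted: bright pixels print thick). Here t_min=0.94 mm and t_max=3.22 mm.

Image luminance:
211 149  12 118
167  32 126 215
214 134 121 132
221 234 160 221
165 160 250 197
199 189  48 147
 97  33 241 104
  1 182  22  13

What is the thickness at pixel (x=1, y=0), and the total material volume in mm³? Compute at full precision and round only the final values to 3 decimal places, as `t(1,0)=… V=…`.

t(1,0)=2.272 V=22.093

span = t_max - t_min = 3.22 - 0.94 = 2.280
L(1,0) = 149, L_eff = 1 - 149/255 = 0.415686 (inverted)
t(1,0) = 3.22 - 2.280·0.415686 = 2.272
Σt over all 8·4 pixels = 29941/425 ≈ 70.4494118
V = pitch²·Σt = 0.56²·29941/425 = 22.093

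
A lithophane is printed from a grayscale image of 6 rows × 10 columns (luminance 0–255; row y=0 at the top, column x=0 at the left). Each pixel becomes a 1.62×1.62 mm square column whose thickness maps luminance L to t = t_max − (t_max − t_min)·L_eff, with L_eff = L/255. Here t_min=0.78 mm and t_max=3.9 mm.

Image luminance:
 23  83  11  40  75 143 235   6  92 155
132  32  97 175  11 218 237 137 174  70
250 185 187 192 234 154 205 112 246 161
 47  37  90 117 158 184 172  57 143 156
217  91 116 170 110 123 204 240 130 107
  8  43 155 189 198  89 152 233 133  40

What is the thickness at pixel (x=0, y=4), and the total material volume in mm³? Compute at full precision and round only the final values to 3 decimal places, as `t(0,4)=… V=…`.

t(0,4)=1.245 V=357.837

span = t_max - t_min = 3.9 - 0.78 = 3.120
L(0,4) = 217, L_eff = 217/255 = 0.850980
t(0,4) = 3.9 - 3.120·0.850980 = 1.245
Σt over all 6·10 pixels = 289744/2125 ≈ 136.3501176
V = pitch²·Σt = 1.62²·289744/2125 = 357.837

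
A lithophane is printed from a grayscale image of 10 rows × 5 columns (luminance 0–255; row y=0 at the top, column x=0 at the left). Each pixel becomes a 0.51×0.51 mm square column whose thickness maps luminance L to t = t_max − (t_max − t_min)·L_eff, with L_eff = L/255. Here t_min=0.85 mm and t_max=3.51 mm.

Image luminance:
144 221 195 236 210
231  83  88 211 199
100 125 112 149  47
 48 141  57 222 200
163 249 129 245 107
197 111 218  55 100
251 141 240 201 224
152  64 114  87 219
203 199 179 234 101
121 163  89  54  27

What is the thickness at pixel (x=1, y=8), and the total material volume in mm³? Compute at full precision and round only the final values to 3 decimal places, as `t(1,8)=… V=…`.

span = t_max - t_min = 3.51 - 0.85 = 2.660
L(1,8) = 199, L_eff = 199/255 = 0.780392
t(1,8) = 3.51 - 2.660·0.780392 = 1.434
Σt over all 10·5 pixels = 406459/4250 ≈ 95.6374118
V = pitch²·Σt = 0.51²·406459/4250 = 24.875

t(1,8)=1.434 V=24.875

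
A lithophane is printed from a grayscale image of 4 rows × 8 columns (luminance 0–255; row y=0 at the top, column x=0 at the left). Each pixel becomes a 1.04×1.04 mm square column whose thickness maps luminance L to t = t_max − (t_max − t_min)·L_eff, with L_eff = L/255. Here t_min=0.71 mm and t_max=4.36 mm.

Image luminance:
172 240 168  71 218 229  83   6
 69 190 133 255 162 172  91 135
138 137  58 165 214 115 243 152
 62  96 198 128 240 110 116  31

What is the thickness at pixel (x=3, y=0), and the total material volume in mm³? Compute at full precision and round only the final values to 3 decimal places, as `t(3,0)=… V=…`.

t(3,0)=3.344 V=79.735

span = t_max - t_min = 4.36 - 0.71 = 3.650
L(3,0) = 71, L_eff = 71/255 = 0.278431
t(3,0) = 4.36 - 3.650·0.278431 = 3.344
Σt over all 4·8 pixels = 375971/5100 ≈ 73.7198039
V = pitch²·Σt = 1.04²·375971/5100 = 79.735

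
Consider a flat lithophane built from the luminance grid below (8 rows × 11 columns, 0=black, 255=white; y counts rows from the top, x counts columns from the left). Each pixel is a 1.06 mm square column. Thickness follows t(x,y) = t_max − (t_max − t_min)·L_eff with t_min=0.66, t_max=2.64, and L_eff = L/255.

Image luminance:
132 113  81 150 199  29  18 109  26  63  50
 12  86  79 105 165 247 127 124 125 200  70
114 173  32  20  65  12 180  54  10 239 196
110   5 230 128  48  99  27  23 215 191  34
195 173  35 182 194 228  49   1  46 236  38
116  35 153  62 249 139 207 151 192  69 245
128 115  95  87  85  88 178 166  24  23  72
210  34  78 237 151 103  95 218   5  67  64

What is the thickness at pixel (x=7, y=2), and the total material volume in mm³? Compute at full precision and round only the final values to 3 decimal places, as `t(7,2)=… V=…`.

span = t_max - t_min = 2.64 - 0.66 = 1.980
L(7,2) = 54, L_eff = 54/255 = 0.211765
t(7,2) = 2.64 - 1.980·0.211765 = 2.221
Σt over all 8·11 pixels = 662871/4250 ≈ 155.9696471
V = pitch²·Σt = 1.06²·662871/4250 = 175.247

t(7,2)=2.221 V=175.247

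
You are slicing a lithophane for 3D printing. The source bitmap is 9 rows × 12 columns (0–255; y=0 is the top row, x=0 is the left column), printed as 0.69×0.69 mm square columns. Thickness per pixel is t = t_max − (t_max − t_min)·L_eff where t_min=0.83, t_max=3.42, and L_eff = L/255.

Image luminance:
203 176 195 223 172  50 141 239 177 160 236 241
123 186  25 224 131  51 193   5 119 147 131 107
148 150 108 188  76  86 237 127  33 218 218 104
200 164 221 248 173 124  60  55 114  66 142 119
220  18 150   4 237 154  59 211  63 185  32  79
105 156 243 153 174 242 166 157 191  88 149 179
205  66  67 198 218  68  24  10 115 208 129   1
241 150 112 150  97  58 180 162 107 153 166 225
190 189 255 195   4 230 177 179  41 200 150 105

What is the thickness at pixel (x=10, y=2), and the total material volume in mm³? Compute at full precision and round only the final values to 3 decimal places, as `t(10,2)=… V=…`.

span = t_max - t_min = 3.42 - 0.83 = 2.590
L(10,2) = 218, L_eff = 218/255 = 0.854902
t(10,2) = 3.42 - 2.590·0.854902 = 1.206
Σt over all 9·12 pixels = 901819/4250 ≈ 212.1927059
V = pitch²·Σt = 0.69²·901819/4250 = 101.025

t(10,2)=1.206 V=101.025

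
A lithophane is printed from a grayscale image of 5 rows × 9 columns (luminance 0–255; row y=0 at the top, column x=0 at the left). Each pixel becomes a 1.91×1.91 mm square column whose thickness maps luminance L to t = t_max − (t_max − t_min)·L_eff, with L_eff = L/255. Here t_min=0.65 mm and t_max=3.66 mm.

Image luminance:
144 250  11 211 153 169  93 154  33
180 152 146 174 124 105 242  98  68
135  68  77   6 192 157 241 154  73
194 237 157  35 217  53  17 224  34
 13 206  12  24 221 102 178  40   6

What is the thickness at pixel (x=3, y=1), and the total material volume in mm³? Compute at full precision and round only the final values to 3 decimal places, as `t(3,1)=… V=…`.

t(3,1)=1.606 V=360.557

span = t_max - t_min = 3.66 - 0.65 = 3.010
L(3,1) = 174, L_eff = 174/255 = 0.682353
t(3,1) = 3.66 - 3.010·0.682353 = 1.606
Σt over all 5·9 pixels = 84009/850 ≈ 98.8341176
V = pitch²·Σt = 1.91²·84009/850 = 360.557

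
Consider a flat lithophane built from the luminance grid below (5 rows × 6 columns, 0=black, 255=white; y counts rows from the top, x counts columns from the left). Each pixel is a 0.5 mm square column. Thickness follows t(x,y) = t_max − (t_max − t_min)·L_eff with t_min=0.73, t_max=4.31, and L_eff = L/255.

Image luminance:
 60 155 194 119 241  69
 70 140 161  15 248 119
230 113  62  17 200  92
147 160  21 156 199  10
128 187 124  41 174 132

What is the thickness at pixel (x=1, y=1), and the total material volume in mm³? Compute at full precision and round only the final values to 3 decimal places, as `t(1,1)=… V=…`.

span = t_max - t_min = 4.31 - 0.73 = 3.580
L(1,1) = 140, L_eff = 140/255 = 0.549020
t(1,1) = 4.31 - 3.580·0.549020 = 2.345
Σt over all 5·6 pixels = 971239/12750 ≈ 76.1756078
V = pitch²·Σt = 0.5²·971239/12750 = 19.044

t(1,1)=2.345 V=19.044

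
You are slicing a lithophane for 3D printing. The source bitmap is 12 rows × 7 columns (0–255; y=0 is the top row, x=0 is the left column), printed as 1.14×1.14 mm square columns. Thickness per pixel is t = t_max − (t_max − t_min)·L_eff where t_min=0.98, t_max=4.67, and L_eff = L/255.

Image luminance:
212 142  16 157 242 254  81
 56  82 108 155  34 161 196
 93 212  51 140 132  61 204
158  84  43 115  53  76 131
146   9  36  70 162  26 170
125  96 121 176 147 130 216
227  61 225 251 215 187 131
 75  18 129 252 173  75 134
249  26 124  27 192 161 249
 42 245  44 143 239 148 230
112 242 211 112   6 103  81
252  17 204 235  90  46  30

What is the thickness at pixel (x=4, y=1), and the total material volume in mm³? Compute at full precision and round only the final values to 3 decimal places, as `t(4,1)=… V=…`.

t(4,1)=4.178 V=301.211

span = t_max - t_min = 4.67 - 0.98 = 3.690
L(4,1) = 34, L_eff = 34/255 = 0.133333
t(4,1) = 4.67 - 3.690·0.133333 = 4.178
Σt over all 12·7 pixels = 492516/2125 ≈ 231.7722353
V = pitch²·Σt = 1.14²·492516/2125 = 301.211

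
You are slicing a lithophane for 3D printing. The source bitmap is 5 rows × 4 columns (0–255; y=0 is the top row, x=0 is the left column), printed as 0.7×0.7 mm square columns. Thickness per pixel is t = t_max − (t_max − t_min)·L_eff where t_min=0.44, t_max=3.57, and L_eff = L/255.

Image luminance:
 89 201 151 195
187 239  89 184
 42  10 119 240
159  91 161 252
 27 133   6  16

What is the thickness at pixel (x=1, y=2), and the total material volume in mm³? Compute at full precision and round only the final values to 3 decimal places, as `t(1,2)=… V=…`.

t(1,2)=3.447 V=19.402

span = t_max - t_min = 3.57 - 0.44 = 3.130
L(1,2) = 10, L_eff = 10/255 = 0.039216
t(1,2) = 3.57 - 3.130·0.039216 = 3.447
Σt over all 5·4 pixels = 1009717/25500 ≈ 39.5967451
V = pitch²·Σt = 0.7²·1009717/25500 = 19.402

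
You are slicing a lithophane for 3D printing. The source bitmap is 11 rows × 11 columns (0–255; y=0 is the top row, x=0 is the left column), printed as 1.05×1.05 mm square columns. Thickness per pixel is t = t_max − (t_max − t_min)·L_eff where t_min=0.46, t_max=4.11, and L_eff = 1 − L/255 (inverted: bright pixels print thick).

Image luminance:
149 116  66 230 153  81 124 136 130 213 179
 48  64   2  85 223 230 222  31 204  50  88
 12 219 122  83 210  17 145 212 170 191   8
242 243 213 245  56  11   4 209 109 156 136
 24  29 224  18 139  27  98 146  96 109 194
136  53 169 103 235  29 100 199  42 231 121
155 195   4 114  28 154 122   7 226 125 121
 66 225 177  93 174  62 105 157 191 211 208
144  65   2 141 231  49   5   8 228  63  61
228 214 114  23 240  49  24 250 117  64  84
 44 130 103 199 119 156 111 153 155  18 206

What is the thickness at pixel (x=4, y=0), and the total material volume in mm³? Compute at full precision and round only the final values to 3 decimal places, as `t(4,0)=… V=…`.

span = t_max - t_min = 4.11 - 0.46 = 3.650
L(4,0) = 153, L_eff = 1 - 153/255 = 0.400000 (inverted)
t(4,0) = 4.11 - 3.650·0.400000 = 2.650
Σt over all 11·11 pixels = 1384487/5100 ≈ 271.4680392
V = pitch²·Σt = 1.05²·1384487/5100 = 299.294

t(4,0)=2.650 V=299.294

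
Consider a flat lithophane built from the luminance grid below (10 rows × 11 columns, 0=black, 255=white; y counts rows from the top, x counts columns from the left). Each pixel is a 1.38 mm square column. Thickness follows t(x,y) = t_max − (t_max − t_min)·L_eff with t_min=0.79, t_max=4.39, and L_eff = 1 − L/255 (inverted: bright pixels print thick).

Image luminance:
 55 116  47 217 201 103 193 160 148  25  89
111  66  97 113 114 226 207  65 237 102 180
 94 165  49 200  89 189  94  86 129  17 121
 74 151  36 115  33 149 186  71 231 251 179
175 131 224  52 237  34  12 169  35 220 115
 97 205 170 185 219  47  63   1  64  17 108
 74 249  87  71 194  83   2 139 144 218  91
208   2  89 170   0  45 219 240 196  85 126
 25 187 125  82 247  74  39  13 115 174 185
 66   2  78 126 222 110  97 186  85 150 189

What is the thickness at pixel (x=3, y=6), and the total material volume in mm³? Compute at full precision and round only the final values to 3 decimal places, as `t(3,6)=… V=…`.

span = t_max - t_min = 4.39 - 0.79 = 3.600
L(3,6) = 71, L_eff = 1 - 71/255 = 0.721569 (inverted)
t(3,6) = 4.39 - 3.600·0.721569 = 1.792
Σt over all 10·11 pixels = 47101/170 ≈ 277.0647059
V = pitch²·Σt = 1.38²·47101/170 = 527.642

t(3,6)=1.792 V=527.642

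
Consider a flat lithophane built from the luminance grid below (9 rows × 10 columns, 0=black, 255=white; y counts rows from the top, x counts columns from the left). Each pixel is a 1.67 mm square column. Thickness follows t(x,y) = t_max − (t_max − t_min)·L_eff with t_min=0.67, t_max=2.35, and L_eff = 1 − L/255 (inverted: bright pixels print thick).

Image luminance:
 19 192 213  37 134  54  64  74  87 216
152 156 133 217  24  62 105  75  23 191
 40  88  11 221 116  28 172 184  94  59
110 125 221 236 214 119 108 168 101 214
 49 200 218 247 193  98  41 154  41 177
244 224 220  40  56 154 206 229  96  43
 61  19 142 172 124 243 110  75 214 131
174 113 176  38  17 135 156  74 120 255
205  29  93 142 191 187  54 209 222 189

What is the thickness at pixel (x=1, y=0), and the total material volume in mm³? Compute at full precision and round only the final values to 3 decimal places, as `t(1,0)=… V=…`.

t(1,0)=1.935 V=386.030

span = t_max - t_min = 2.35 - 0.67 = 1.680
L(1,0) = 192, L_eff = 1 - 192/255 = 0.247059 (inverted)
t(1,0) = 2.35 - 1.680·0.247059 = 1.935
Σt over all 9·10 pixels = 588271/4250 ≈ 138.4167059
V = pitch²·Σt = 1.67²·588271/4250 = 386.030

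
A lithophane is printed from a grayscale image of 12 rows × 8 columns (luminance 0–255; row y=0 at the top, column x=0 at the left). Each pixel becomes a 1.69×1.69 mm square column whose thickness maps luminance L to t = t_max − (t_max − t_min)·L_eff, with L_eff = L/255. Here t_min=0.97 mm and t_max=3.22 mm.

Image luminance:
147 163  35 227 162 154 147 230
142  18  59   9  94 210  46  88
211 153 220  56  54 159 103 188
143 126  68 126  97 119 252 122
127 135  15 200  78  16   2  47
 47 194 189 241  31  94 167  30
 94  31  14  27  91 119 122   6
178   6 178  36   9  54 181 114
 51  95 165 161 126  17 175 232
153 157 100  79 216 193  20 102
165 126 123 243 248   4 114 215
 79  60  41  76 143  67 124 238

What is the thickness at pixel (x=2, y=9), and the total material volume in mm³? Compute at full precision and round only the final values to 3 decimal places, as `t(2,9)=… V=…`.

t(2,9)=2.338 V=602.921

span = t_max - t_min = 3.22 - 0.97 = 2.250
L(2,9) = 100, L_eff = 100/255 = 0.392157
t(2,9) = 3.22 - 2.250·0.392157 = 2.338
Σt over all 12·8 pixels = 358869/1700 ≈ 211.0994118
V = pitch²·Σt = 1.69²·358869/1700 = 602.921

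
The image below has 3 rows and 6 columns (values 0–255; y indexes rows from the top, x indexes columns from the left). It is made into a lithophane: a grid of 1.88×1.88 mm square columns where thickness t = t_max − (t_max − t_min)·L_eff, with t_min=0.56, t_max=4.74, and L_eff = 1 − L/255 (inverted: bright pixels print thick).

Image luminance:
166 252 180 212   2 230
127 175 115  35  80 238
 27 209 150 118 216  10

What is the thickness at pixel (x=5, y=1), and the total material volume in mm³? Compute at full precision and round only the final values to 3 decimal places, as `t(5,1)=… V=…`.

span = t_max - t_min = 4.74 - 0.56 = 4.180
L(5,1) = 238, L_eff = 1 - 238/255 = 0.066667 (inverted)
t(5,1) = 4.74 - 4.180·0.066667 = 4.461
Σt over all 3·6 pixels = 329899/6375 ≈ 51.7488627
V = pitch²·Σt = 1.88²·329899/6375 = 182.901

t(5,1)=4.461 V=182.901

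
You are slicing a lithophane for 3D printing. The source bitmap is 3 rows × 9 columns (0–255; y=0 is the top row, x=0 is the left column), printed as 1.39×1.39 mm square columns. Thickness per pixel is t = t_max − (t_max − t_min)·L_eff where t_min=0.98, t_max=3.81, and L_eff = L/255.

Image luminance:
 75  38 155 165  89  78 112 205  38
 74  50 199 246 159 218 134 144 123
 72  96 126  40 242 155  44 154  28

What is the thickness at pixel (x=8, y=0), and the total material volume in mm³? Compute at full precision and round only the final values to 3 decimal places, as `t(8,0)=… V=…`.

span = t_max - t_min = 3.81 - 0.98 = 2.830
L(8,0) = 38, L_eff = 38/255 = 0.149020
t(8,0) = 3.81 - 2.830·0.149020 = 3.388
Σt over all 3·9 pixels = 425222/6375 ≈ 66.7014902
V = pitch²·Σt = 1.39²·425222/6375 = 128.874

t(8,0)=3.388 V=128.874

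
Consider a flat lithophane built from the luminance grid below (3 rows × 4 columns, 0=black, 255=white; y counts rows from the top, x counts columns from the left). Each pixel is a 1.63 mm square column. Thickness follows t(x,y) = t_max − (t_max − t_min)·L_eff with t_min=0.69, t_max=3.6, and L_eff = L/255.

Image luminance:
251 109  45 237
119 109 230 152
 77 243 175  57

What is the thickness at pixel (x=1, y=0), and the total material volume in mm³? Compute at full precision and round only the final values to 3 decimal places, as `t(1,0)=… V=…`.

t(1,0)=2.356 V=60.081

span = t_max - t_min = 3.6 - 0.69 = 2.910
L(1,0) = 109, L_eff = 109/255 = 0.427451
t(1,0) = 3.6 - 2.910·0.427451 = 2.356
Σt over all 3·4 pixels = 48053/2125 ≈ 22.6131765
V = pitch²·Σt = 1.63²·48053/2125 = 60.081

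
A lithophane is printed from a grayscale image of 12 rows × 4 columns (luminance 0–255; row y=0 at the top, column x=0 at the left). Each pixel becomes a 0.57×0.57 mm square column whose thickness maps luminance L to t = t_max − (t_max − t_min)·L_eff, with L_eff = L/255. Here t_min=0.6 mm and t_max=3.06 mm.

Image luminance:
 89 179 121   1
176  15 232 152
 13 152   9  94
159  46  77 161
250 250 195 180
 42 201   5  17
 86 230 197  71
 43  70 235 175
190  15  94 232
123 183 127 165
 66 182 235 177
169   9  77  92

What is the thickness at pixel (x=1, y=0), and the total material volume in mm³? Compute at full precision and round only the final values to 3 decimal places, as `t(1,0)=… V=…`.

span = t_max - t_min = 3.06 - 0.6 = 2.460
L(1,0) = 179, L_eff = 179/255 = 0.701961
t(1,0) = 3.06 - 2.460·0.701961 = 1.333
Σt over all 12·4 pixels = 375821/4250 ≈ 88.4284706
V = pitch²·Σt = 0.57²·375821/4250 = 28.730

t(1,0)=1.333 V=28.730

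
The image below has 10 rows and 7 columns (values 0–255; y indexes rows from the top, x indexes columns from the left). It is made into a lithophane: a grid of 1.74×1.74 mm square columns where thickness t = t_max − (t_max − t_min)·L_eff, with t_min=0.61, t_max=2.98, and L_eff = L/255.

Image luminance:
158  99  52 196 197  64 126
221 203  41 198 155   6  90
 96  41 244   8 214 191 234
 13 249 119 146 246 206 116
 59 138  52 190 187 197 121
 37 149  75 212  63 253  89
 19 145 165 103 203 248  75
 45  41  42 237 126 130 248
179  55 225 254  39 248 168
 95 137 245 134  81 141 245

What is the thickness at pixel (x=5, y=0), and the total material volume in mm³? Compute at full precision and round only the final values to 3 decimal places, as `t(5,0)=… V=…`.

t(5,0)=2.385 V=355.121

span = t_max - t_min = 2.98 - 0.61 = 2.370
L(5,0) = 64, L_eff = 64/255 = 0.250980
t(5,0) = 2.98 - 2.370·0.250980 = 2.385
Σt over all 10·7 pixels = 249251/2125 ≈ 117.2945882
V = pitch²·Σt = 1.74²·249251/2125 = 355.121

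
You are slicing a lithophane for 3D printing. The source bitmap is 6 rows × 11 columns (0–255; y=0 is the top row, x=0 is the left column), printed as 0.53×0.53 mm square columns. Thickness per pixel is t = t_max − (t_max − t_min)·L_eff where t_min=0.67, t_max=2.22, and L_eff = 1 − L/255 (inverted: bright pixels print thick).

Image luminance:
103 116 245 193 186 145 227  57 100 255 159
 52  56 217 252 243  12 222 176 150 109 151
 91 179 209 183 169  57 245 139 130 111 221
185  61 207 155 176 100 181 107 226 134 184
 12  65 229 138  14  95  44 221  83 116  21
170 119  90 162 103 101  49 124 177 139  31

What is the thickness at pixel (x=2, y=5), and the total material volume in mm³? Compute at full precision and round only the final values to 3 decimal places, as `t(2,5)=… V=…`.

span = t_max - t_min = 2.22 - 0.67 = 1.550
L(2,5) = 90, L_eff = 1 - 90/255 = 0.647059 (inverted)
t(2,5) = 2.22 - 1.550·0.647059 = 1.217
Σt over all 6·11 pixels = 510071/5100 ≈ 100.0139216
V = pitch²·Σt = 0.53²·510071/5100 = 28.094

t(2,5)=1.217 V=28.094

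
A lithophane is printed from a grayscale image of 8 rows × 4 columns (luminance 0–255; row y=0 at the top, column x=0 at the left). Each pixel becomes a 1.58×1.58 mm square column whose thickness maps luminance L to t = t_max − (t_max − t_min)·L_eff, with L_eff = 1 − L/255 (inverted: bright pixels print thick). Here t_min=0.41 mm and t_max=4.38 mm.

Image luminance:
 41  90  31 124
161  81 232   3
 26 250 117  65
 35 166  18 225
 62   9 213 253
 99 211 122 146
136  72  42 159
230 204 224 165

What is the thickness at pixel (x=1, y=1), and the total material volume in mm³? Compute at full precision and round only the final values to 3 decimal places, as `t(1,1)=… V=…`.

span = t_max - t_min = 4.38 - 0.41 = 3.970
L(1,1) = 81, L_eff = 1 - 81/255 = 0.682353 (inverted)
t(1,1) = 4.38 - 3.970·0.682353 = 1.671
Σt over all 8·4 pixels = 28343/375 ≈ 75.5813333
V = pitch²·Σt = 1.58²·28343/375 = 188.681

t(1,1)=1.671 V=188.681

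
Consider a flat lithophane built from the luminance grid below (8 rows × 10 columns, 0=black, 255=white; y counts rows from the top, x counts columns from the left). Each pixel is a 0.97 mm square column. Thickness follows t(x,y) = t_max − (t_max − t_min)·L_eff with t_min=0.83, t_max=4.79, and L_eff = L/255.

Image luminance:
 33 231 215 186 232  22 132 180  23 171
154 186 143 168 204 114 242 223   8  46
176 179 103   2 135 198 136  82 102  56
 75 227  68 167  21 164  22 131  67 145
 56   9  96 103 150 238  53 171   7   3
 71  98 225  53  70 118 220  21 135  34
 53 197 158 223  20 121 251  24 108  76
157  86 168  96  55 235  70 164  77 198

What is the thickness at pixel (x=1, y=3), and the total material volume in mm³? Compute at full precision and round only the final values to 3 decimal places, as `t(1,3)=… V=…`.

span = t_max - t_min = 4.79 - 0.83 = 3.960
L(1,3) = 227, L_eff = 227/255 = 0.890196
t(1,3) = 4.79 - 3.960·0.890196 = 1.265
Σt over all 8·10 pixels = 496279/2125 ≈ 233.5430588
V = pitch²·Σt = 0.97²·496279/2125 = 219.741

t(1,3)=1.265 V=219.741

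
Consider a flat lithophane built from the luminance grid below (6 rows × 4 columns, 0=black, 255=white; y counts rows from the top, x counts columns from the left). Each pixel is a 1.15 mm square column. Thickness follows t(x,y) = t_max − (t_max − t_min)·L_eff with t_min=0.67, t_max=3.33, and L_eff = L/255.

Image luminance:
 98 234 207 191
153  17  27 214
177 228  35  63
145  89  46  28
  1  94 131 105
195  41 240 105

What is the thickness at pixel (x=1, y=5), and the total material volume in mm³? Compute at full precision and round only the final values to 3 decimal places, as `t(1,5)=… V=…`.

t(1,5)=2.902 V=66.184

span = t_max - t_min = 3.33 - 0.67 = 2.660
L(1,5) = 41, L_eff = 41/255 = 0.160784
t(1,5) = 3.33 - 2.660·0.160784 = 2.902
Σt over all 6·4 pixels = 319034/6375 ≈ 50.0445490
V = pitch²·Σt = 1.15²·319034/6375 = 66.184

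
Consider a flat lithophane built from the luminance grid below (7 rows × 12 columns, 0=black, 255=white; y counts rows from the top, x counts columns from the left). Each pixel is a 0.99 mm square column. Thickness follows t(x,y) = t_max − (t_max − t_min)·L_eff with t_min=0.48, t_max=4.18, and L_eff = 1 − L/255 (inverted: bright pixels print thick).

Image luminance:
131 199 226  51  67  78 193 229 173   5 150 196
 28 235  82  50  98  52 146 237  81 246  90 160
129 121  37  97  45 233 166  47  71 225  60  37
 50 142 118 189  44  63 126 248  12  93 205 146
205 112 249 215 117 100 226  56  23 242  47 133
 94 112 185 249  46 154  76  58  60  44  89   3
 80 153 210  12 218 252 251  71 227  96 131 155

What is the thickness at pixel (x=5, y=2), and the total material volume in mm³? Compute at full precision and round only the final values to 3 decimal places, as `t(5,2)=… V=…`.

t(5,2)=3.861 V=191.086

span = t_max - t_min = 4.18 - 0.48 = 3.700
L(5,2) = 233, L_eff = 1 - 233/255 = 0.086275 (inverted)
t(5,2) = 4.18 - 3.700·0.086275 = 3.861
Σt over all 7·12 pixels = 248581/1275 ≈ 194.9654902
V = pitch²·Σt = 0.99²·248581/1275 = 191.086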